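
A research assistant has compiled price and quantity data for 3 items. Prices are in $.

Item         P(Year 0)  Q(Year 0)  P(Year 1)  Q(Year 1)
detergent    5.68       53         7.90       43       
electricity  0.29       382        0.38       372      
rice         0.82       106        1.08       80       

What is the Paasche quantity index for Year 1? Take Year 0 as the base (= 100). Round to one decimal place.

Paasche quantity index uses current-period prices as weights.
ΣP(Year 1)·Q(Year 1) = 7.90×43 + 0.38×372 + 1.08×80 = 339.7 + 141.36 + 86.4 = 567.46
ΣP(Year 1)·Q(Year 0) = 7.90×53 + 0.38×382 + 1.08×106 = 418.7 + 145.16 + 114.48 = 678.34
Index = 567.46 / 678.34 × 100 = 83.6542

83.7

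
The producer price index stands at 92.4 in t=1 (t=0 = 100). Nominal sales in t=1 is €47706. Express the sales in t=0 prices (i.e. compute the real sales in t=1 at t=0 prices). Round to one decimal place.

51629.9

Real = Nominal ÷ (Index/100) = 47706 ÷ (92.4/100)
     = 47706 ÷ 0.924 = 51629.8701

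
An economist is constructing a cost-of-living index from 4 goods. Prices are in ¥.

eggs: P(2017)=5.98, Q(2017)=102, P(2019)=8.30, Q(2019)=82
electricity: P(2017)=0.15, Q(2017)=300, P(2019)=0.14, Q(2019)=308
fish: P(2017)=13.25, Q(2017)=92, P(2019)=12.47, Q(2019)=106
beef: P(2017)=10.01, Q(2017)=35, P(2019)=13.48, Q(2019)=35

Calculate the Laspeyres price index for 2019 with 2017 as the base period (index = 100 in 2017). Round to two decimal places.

Laspeyres price index uses base-period quantities as weights.
ΣP(2019)·Q(2017) = 8.30×102 + 0.14×300 + 12.47×92 + 13.48×35 = 846.6 + 42 + 1147.24 + 471.8 = 2507.64
ΣP(2017)·Q(2017) = 5.98×102 + 0.15×300 + 13.25×92 + 10.01×35 = 609.96 + 45 + 1219 + 350.35 = 2224.31
Index = 2507.64 / 2224.31 × 100 = 112.7379

112.74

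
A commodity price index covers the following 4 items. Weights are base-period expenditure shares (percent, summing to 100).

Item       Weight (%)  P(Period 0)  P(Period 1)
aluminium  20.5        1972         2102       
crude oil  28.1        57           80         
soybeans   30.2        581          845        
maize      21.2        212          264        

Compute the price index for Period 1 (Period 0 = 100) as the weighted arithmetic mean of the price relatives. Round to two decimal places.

aluminium: 20.5 × (2102/1972) = 20.5 × 1.065923 = 21.8514
crude oil: 28.1 × (80/57) = 28.1 × 1.403509 = 39.4386
soybeans: 30.2 × (845/581) = 30.2 × 1.454389 = 43.9225
maize: 21.2 × (264/212) = 21.2 × 1.245283 = 26.4000
Index = Σ wᵢ·(p₁ᵢ/p₀ᵢ) = 21.8514 + 39.4386 + 43.9225 + 26.4000 = 131.6126

131.61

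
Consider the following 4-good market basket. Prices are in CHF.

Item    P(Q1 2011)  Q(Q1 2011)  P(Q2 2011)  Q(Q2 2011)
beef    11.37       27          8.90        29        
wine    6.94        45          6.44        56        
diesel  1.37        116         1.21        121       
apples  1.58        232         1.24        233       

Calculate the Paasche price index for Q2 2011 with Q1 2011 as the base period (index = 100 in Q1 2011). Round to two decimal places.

84.17

Paasche price index uses current-period quantities as weights.
ΣP(Q2 2011)·Q(Q2 2011) = 8.90×29 + 6.44×56 + 1.21×121 + 1.24×233 = 258.1 + 360.64 + 146.41 + 288.92 = 1054.07
ΣP(Q1 2011)·Q(Q2 2011) = 11.37×29 + 6.94×56 + 1.37×121 + 1.58×233 = 329.73 + 388.64 + 165.77 + 368.14 = 1252.28
Index = 1054.07 / 1252.28 × 100 = 84.1721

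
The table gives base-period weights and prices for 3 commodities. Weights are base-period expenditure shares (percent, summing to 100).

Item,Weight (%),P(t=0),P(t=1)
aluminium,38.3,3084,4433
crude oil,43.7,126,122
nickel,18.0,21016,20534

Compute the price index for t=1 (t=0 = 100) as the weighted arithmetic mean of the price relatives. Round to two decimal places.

aluminium: 38.3 × (4433/3084) = 38.3 × 1.437419 = 55.0531
crude oil: 43.7 × (122/126) = 43.7 × 0.968254 = 42.3127
nickel: 18.0 × (20534/21016) = 18.0 × 0.977065 = 17.5872
Index = Σ wᵢ·(p₁ᵢ/p₀ᵢ) = 55.0531 + 42.3127 + 17.5872 = 114.9530

114.95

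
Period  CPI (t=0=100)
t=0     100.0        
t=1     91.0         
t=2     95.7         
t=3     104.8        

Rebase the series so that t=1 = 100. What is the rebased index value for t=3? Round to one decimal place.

115.2

Rebased(t=3) = 104.8 / 91.0 × 100 = 115.1648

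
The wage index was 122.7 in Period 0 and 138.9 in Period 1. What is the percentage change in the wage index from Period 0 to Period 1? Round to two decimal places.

13.20%

Change = (138.9 − 122.7) / 122.7 × 100
       = 16.2 / 122.7 × 100 = 13.2029%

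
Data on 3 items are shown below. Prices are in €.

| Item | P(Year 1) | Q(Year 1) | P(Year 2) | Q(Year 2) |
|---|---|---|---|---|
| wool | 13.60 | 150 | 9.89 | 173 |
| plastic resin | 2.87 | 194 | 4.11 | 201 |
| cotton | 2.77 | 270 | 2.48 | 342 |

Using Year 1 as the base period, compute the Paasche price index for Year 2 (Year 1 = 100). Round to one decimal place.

Paasche price index uses current-period quantities as weights.
ΣP(Year 2)·Q(Year 2) = 9.89×173 + 4.11×201 + 2.48×342 = 1710.97 + 826.11 + 848.16 = 3385.24
ΣP(Year 1)·Q(Year 2) = 13.60×173 + 2.87×201 + 2.77×342 = 2352.8 + 576.87 + 947.34 = 3877.01
Index = 3385.24 / 3877.01 × 100 = 87.3157

87.3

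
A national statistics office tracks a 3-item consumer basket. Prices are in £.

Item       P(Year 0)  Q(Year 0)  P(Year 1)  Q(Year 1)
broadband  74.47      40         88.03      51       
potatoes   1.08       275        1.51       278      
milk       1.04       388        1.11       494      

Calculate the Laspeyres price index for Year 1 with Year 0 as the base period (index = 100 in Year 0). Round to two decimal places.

Laspeyres price index uses base-period quantities as weights.
ΣP(Year 1)·Q(Year 0) = 88.03×40 + 1.51×275 + 1.11×388 = 3521.2 + 415.25 + 430.68 = 4367.13
ΣP(Year 0)·Q(Year 0) = 74.47×40 + 1.08×275 + 1.04×388 = 2978.8 + 297 + 403.52 = 3679.32
Index = 4367.13 / 3679.32 × 100 = 118.6939

118.69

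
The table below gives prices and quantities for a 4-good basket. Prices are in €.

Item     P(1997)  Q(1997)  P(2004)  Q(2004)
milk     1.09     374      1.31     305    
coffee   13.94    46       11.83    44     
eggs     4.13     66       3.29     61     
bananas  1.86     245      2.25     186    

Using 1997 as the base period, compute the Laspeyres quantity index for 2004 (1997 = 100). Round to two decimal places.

Laspeyres quantity index uses base-period prices as weights.
ΣP(1997)·Q(2004) = 1.09×305 + 13.94×44 + 4.13×61 + 1.86×186 = 332.45 + 613.36 + 251.93 + 345.96 = 1543.7
ΣP(1997)·Q(1997) = 1.09×374 + 13.94×46 + 4.13×66 + 1.86×245 = 407.66 + 641.24 + 272.58 + 455.7 = 1777.18
Index = 1543.7 / 1777.18 × 100 = 86.8623

86.86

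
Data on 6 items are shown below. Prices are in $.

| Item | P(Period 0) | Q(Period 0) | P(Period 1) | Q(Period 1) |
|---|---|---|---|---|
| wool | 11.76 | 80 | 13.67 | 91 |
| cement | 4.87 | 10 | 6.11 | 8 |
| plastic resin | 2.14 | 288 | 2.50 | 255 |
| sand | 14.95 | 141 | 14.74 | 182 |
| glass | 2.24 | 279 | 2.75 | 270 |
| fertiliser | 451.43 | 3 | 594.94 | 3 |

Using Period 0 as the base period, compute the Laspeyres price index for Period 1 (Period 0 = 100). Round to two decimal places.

Laspeyres price index uses base-period quantities as weights.
ΣP(Period 1)·Q(Period 0) = 13.67×80 + 6.11×10 + 2.50×288 + 14.74×141 + 2.75×279 + 594.94×3 = 1093.6 + 61.1 + 720 + 2078.34 + 767.25 + 1784.82 = 6505.11
ΣP(Period 0)·Q(Period 0) = 11.76×80 + 4.87×10 + 2.14×288 + 14.95×141 + 2.24×279 + 451.43×3 = 940.8 + 48.7 + 616.32 + 2107.95 + 624.96 + 1354.29 = 5693.02
Index = 6505.11 / 5693.02 × 100 = 114.2647

114.26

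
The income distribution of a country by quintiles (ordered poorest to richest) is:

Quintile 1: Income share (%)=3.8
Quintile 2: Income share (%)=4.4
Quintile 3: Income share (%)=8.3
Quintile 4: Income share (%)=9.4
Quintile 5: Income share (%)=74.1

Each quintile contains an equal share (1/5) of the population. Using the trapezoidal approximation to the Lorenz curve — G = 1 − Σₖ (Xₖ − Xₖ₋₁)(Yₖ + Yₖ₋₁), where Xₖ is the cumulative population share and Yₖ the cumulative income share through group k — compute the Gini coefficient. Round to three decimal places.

Cumulative income shares Yₖ: 0.0380, 0.0820, 0.1650, 0.2590, 1.0000
Σ (Xₖ−Xₖ₋₁)(Yₖ+Yₖ₋₁) = (1/5)(0.0380+0.0000) + (1/5)(0.0820+0.0380) + (1/5)(0.1650+0.0820) + (1/5)(0.2590+0.1650) + (1/5)(1.0000+0.2590)
  = 0.0076 + 0.0240 + 0.0494 + 0.0848 + 0.2518 = 0.4176
G = 1 − 0.4176 = 0.5824

0.582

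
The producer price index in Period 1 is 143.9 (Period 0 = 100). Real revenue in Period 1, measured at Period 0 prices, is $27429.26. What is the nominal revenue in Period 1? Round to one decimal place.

Nominal = Real × (Index/100) = 27429.26 × (143.9/100)
        = 27429.26 × 1.439 = 39470.7051

39470.7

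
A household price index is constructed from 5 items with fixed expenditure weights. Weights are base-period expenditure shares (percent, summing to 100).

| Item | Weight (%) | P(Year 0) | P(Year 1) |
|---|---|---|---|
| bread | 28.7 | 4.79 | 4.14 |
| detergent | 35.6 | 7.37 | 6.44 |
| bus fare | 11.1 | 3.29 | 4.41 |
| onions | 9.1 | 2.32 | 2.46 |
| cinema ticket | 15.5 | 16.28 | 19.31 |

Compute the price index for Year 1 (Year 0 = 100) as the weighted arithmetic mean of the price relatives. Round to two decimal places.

bread: 28.7 × (4.14/4.79) = 28.7 × 0.864301 = 24.8054
detergent: 35.6 × (6.44/7.37) = 35.6 × 0.873813 = 31.1077
bus fare: 11.1 × (4.41/3.29) = 11.1 × 1.340426 = 14.8787
onions: 9.1 × (2.46/2.32) = 9.1 × 1.060345 = 9.6491
cinema ticket: 15.5 × (19.31/16.28) = 15.5 × 1.186118 = 18.3848
Index = Σ wᵢ·(p₁ᵢ/p₀ᵢ) = 24.8054 + 31.1077 + 14.8787 + 9.6491 + 18.3848 = 98.8259

98.83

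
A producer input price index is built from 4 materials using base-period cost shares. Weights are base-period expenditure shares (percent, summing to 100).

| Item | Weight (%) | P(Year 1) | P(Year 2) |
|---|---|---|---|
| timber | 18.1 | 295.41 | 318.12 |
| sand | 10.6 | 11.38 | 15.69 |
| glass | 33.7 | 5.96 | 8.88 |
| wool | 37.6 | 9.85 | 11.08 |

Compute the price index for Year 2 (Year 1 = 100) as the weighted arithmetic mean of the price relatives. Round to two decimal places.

timber: 18.1 × (318.12/295.41) = 18.1 × 1.076876 = 19.4915
sand: 10.6 × (15.69/11.38) = 10.6 × 1.378735 = 14.6146
glass: 33.7 × (8.88/5.96) = 33.7 × 1.489933 = 50.2107
wool: 37.6 × (11.08/9.85) = 37.6 × 1.124873 = 42.2952
Index = Σ wᵢ·(p₁ᵢ/p₀ᵢ) = 19.4915 + 14.6146 + 50.2107 + 42.2952 = 126.6120

126.61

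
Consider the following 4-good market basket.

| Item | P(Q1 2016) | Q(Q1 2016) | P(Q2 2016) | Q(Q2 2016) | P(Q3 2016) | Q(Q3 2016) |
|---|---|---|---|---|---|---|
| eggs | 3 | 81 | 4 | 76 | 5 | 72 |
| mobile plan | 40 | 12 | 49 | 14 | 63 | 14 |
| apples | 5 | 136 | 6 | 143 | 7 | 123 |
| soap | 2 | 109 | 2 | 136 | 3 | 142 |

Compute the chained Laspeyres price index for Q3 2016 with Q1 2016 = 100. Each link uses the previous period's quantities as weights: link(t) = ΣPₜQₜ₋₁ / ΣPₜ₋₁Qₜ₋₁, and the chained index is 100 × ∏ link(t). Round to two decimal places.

151.25

Link Q1 2016→Q2 2016:
ΣP(Q2 2016)Q(Q1 2016) = 4×81 + 49×12 + 6×136 + 2×109 = 324 + 588 + 816 + 218 = 1946
ΣP(Q1 2016)Q(Q1 2016) = 3×81 + 40×12 + 5×136 + 2×109 = 243 + 480 + 680 + 218 = 1621
link = 1946/1621 = 1.200494
Link Q2 2016→Q3 2016:
ΣP(Q3 2016)Q(Q2 2016) = 5×76 + 63×14 + 7×143 + 3×136 = 380 + 882 + 1001 + 408 = 2671
ΣP(Q2 2016)Q(Q2 2016) = 4×76 + 49×14 + 6×143 + 2×136 = 304 + 686 + 858 + 272 = 2120
link = 2671/2120 = 1.259906
Chained index = 100 × 1.200494 × 1.259906 = 151.2509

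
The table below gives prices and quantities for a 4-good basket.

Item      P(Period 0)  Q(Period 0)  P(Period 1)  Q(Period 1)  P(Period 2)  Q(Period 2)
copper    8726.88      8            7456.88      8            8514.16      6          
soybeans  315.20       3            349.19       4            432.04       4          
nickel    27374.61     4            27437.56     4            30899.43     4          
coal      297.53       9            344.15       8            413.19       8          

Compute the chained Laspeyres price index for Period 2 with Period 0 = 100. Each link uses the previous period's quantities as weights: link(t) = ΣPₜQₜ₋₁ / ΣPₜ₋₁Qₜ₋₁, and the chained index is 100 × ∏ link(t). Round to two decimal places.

107.54

Link Period 0→Period 1:
ΣP(Period 1)Q(Period 0) = 7456.88×8 + 349.19×3 + 27437.56×4 + 344.15×9 = 59655.04 + 1047.57 + 109750.24 + 3097.35 = 173550.2
ΣP(Period 0)Q(Period 0) = 8726.88×8 + 315.20×3 + 27374.61×4 + 297.53×9 = 69815.04 + 945.6 + 109498.44 + 2677.77 = 182936.85
link = 173550.2/182936.85 = 0.948689
Link Period 1→Period 2:
ΣP(Period 2)Q(Period 1) = 8514.16×8 + 432.04×4 + 30899.43×4 + 413.19×8 = 68113.28 + 1728.16 + 123597.72 + 3305.52 = 196744.68
ΣP(Period 1)Q(Period 1) = 7456.88×8 + 349.19×4 + 27437.56×4 + 344.15×8 = 59655.04 + 1396.76 + 109750.24 + 2753.2 = 173555.24
link = 196744.68/173555.24 = 1.133614
Chained index = 100 × 0.948689 × 1.133614 = 107.5447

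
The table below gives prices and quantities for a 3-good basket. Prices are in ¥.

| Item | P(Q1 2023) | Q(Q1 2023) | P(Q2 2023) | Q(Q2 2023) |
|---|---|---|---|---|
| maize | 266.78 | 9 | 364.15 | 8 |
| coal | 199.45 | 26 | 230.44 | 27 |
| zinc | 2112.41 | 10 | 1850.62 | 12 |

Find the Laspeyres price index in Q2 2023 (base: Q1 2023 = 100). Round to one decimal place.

Laspeyres price index uses base-period quantities as weights.
ΣP(Q2 2023)·Q(Q1 2023) = 364.15×9 + 230.44×26 + 1850.62×10 = 3277.35 + 5991.44 + 18506.2 = 27774.99
ΣP(Q1 2023)·Q(Q1 2023) = 266.78×9 + 199.45×26 + 2112.41×10 = 2401.02 + 5185.7 + 21124.1 = 28710.82
Index = 27774.99 / 28710.82 × 100 = 96.7405

96.7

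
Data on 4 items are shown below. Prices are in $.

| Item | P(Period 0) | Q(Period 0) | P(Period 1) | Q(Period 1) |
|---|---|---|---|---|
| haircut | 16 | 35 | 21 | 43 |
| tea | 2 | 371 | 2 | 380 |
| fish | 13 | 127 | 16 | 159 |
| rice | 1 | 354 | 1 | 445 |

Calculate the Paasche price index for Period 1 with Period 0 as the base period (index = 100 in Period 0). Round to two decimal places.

Paasche price index uses current-period quantities as weights.
ΣP(Period 1)·Q(Period 1) = 21×43 + 2×380 + 16×159 + 1×445 = 903 + 760 + 2544 + 445 = 4652
ΣP(Period 0)·Q(Period 1) = 16×43 + 2×380 + 13×159 + 1×445 = 688 + 760 + 2067 + 445 = 3960
Index = 4652 / 3960 × 100 = 117.4747

117.47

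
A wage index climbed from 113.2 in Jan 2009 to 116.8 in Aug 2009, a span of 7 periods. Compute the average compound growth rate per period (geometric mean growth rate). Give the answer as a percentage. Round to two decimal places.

Growth factor = (116.8/113.2)^(1/7) = (1.031802)^(1/7) = 1.004482
Growth rate = 1.004482 − 1 = 0.004482 = 0.4482%

0.45%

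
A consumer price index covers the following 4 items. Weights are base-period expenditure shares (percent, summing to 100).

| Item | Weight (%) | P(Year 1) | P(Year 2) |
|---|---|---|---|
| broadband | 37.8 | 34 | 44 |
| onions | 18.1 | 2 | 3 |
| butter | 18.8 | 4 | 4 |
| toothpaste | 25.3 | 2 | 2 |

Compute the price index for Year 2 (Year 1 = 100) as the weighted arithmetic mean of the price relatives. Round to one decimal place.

broadband: 37.8 × (44/34) = 37.8 × 1.294118 = 48.9176
onions: 18.1 × (3/2) = 18.1 × 1.500000 = 27.1500
butter: 18.8 × (4/4) = 18.8 × 1.000000 = 18.8000
toothpaste: 25.3 × (2/2) = 25.3 × 1.000000 = 25.3000
Index = Σ wᵢ·(p₁ᵢ/p₀ᵢ) = 48.9176 + 27.1500 + 18.8000 + 25.3000 = 120.1676

120.2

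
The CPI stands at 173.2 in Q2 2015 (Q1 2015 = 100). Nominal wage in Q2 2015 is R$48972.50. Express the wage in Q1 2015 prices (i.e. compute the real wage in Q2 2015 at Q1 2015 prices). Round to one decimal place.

28275.1

Real = Nominal ÷ (Index/100) = 48972.50 ÷ (173.2/100)
     = 48972.50 ÷ 1.732 = 28275.1155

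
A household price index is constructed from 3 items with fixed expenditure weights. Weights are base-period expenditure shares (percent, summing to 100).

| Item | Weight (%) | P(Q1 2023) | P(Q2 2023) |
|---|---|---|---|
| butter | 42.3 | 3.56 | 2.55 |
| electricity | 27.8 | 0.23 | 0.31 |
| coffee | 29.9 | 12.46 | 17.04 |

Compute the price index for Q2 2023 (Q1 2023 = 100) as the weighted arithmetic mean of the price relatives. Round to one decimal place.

108.7

butter: 42.3 × (2.55/3.56) = 42.3 × 0.716292 = 30.2992
electricity: 27.8 × (0.31/0.23) = 27.8 × 1.347826 = 37.4696
coffee: 29.9 × (17.04/12.46) = 29.9 × 1.367576 = 40.8905
Index = Σ wᵢ·(p₁ᵢ/p₀ᵢ) = 30.2992 + 37.4696 + 40.8905 = 108.6593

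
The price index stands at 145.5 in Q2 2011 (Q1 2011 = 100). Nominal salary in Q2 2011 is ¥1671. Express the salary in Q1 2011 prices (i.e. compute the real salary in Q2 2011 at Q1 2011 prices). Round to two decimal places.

Real = Nominal ÷ (Index/100) = 1671 ÷ (145.5/100)
     = 1671 ÷ 1.455 = 1148.4536

1148.45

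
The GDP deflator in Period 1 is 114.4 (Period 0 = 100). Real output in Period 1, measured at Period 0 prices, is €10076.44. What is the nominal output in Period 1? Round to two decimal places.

11527.45

Nominal = Real × (Index/100) = 10076.44 × (114.4/100)
        = 10076.44 × 1.144 = 11527.4474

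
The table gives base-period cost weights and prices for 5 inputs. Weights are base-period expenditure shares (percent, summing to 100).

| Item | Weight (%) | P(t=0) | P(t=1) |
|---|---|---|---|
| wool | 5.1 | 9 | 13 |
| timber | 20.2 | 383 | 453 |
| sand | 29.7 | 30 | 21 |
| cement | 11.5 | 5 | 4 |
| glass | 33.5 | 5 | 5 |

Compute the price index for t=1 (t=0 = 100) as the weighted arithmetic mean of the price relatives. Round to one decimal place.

94.7

wool: 5.1 × (13/9) = 5.1 × 1.444444 = 7.3667
timber: 20.2 × (453/383) = 20.2 × 1.182768 = 23.8919
sand: 29.7 × (21/30) = 29.7 × 0.700000 = 20.7900
cement: 11.5 × (4/5) = 11.5 × 0.800000 = 9.2000
glass: 33.5 × (5/5) = 33.5 × 1.000000 = 33.5000
Index = Σ wᵢ·(p₁ᵢ/p₀ᵢ) = 7.3667 + 23.8919 + 20.7900 + 9.2000 + 33.5000 = 94.7486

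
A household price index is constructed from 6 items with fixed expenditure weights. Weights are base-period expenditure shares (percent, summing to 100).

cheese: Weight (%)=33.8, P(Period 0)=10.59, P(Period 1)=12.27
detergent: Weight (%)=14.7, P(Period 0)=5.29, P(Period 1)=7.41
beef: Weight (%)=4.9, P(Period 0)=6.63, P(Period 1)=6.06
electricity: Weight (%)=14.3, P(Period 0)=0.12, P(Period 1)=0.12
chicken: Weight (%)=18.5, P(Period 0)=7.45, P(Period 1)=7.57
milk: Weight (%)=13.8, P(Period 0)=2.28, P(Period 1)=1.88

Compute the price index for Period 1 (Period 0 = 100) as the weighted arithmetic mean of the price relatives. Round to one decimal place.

108.7

cheese: 33.8 × (12.27/10.59) = 33.8 × 1.158640 = 39.1620
detergent: 14.7 × (7.41/5.29) = 14.7 × 1.400756 = 20.5911
beef: 4.9 × (6.06/6.63) = 4.9 × 0.914027 = 4.4787
electricity: 14.3 × (0.12/0.12) = 14.3 × 1.000000 = 14.3000
chicken: 18.5 × (7.57/7.45) = 18.5 × 1.016107 = 18.7980
milk: 13.8 × (1.88/2.28) = 13.8 × 0.824561 = 11.3789
Index = Σ wᵢ·(p₁ᵢ/p₀ᵢ) = 39.1620 + 20.5911 + 4.4787 + 14.3000 + 18.7980 + 11.3789 = 108.7088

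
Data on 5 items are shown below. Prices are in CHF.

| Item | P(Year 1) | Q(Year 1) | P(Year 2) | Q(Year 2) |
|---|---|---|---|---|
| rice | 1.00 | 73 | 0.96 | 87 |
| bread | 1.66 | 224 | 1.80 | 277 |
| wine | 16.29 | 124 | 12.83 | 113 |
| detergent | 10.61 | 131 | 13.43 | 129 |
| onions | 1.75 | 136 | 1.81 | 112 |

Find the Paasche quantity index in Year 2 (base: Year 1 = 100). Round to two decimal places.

Paasche quantity index uses current-period prices as weights.
ΣP(Year 2)·Q(Year 2) = 0.96×87 + 1.80×277 + 12.83×113 + 13.43×129 + 1.81×112 = 83.52 + 498.6 + 1449.79 + 1732.47 + 202.72 = 3967.1
ΣP(Year 2)·Q(Year 1) = 0.96×73 + 1.80×224 + 12.83×124 + 13.43×131 + 1.81×136 = 70.08 + 403.2 + 1590.92 + 1759.33 + 246.16 = 4069.69
Index = 3967.1 / 4069.69 × 100 = 97.4792

97.48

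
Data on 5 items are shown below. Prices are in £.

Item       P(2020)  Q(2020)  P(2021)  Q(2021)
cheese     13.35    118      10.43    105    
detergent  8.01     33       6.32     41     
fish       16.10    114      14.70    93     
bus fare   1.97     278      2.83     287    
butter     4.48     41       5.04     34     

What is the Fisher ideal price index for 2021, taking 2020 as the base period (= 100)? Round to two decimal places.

Laspeyres component (base-period weights):
ΣP(2021)Q(2020) = 10.43×118 + 6.32×33 + 14.70×114 + 2.83×278 + 5.04×41 = 1230.74 + 208.56 + 1675.8 + 786.74 + 206.64 = 4108.48
ΣP(2020)Q(2020) = 13.35×118 + 8.01×33 + 16.10×114 + 1.97×278 + 4.48×41 = 1575.3 + 264.33 + 1835.4 + 547.66 + 183.68 = 4406.37
L = 4108.48 / 4406.37 × 100 = 93.2396
Paasche component (current-period weights):
ΣP(2021)Q(2021) = 10.43×105 + 6.32×41 + 14.70×93 + 2.83×287 + 5.04×34 = 1095.15 + 259.12 + 1367.1 + 812.21 + 171.36 = 3704.94
ΣP(2020)Q(2021) = 13.35×105 + 8.01×41 + 16.10×93 + 1.97×287 + 4.48×34 = 1401.75 + 328.41 + 1497.3 + 565.39 + 152.32 = 3945.17
P = 3704.94 / 3945.17 × 100 = 93.9108
Fisher = √(L × P) = √(93.2396 × 93.9108) = 93.5746

93.57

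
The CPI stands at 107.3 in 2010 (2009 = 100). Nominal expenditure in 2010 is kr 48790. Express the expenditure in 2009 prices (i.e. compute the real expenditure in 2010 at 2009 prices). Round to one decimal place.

Real = Nominal ÷ (Index/100) = 48790 ÷ (107.3/100)
     = 48790 ÷ 1.073 = 45470.6431

45470.6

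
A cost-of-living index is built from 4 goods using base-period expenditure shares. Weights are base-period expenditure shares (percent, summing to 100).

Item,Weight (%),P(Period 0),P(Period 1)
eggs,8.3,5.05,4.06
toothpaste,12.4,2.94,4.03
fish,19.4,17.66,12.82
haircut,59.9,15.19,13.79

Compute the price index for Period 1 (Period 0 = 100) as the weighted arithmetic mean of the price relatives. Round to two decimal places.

92.13

eggs: 8.3 × (4.06/5.05) = 8.3 × 0.803960 = 6.6729
toothpaste: 12.4 × (4.03/2.94) = 12.4 × 1.370748 = 16.9973
fish: 19.4 × (12.82/17.66) = 19.4 × 0.725934 = 14.0831
haircut: 59.9 × (13.79/15.19) = 59.9 × 0.907834 = 54.3793
Index = Σ wᵢ·(p₁ᵢ/p₀ᵢ) = 6.6729 + 16.9973 + 14.0831 + 54.3793 = 92.1325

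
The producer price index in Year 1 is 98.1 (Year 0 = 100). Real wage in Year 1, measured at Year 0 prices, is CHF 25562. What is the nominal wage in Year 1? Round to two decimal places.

25076.32

Nominal = Real × (Index/100) = 25562 × (98.1/100)
        = 25562 × 0.981 = 25076.3220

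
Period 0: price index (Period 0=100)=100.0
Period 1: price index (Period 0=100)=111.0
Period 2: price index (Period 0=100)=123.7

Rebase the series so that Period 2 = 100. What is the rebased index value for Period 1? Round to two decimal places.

Rebased(Period 1) = 111.0 / 123.7 × 100 = 89.7332

89.73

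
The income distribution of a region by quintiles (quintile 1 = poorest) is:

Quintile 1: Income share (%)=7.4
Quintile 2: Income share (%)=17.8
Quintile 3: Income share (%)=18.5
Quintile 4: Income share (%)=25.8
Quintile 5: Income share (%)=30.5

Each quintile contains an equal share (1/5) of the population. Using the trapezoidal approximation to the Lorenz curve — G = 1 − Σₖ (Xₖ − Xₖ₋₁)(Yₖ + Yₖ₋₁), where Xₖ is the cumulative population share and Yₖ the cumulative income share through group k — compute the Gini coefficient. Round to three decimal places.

0.217

Cumulative income shares Yₖ: 0.0740, 0.2520, 0.4370, 0.6950, 1.0000
Σ (Xₖ−Xₖ₋₁)(Yₖ+Yₖ₋₁) = (1/5)(0.0740+0.0000) + (1/5)(0.2520+0.0740) + (1/5)(0.4370+0.2520) + (1/5)(0.6950+0.4370) + (1/5)(1.0000+0.6950)
  = 0.0148 + 0.0652 + 0.1378 + 0.2264 + 0.3390 = 0.7832
G = 1 − 0.7832 = 0.2168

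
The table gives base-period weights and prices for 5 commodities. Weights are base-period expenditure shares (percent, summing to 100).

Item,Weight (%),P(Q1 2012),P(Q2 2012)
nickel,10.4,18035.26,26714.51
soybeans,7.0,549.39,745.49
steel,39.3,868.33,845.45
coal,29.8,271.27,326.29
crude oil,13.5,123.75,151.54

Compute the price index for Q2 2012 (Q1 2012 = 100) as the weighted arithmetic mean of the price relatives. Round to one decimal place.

nickel: 10.4 × (26714.51/18035.26) = 10.4 × 1.481238 = 15.4049
soybeans: 7.0 × (745.49/549.39) = 7.0 × 1.356941 = 9.4986
steel: 39.3 × (845.45/868.33) = 39.3 × 0.973651 = 38.2645
coal: 29.8 × (326.29/271.27) = 29.8 × 1.202824 = 35.8441
crude oil: 13.5 × (151.54/123.75) = 13.5 × 1.224566 = 16.5316
Index = Σ wᵢ·(p₁ᵢ/p₀ᵢ) = 15.4049 + 9.4986 + 38.2645 + 35.8441 + 16.5316 = 115.5437

115.5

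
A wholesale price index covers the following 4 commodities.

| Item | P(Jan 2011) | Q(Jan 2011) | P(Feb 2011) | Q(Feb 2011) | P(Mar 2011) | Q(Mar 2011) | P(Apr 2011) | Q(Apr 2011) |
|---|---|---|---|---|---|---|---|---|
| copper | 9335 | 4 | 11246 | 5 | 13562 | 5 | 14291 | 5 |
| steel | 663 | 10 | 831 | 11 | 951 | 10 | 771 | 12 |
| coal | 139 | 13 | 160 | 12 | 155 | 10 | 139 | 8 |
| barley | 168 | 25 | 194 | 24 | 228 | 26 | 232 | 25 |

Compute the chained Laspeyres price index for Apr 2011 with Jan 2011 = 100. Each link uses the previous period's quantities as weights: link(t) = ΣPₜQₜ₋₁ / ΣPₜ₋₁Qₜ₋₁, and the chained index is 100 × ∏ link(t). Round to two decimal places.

Link Jan 2011→Feb 2011:
ΣP(Feb 2011)Q(Jan 2011) = 11246×4 + 831×10 + 160×13 + 194×25 = 44984 + 8310 + 2080 + 4850 = 60224
ΣP(Jan 2011)Q(Jan 2011) = 9335×4 + 663×10 + 139×13 + 168×25 = 37340 + 6630 + 1807 + 4200 = 49977
link = 60224/49977 = 1.205034
Link Feb 2011→Mar 2011:
ΣP(Mar 2011)Q(Feb 2011) = 13562×5 + 951×11 + 155×12 + 228×24 = 67810 + 10461 + 1860 + 5472 = 85603
ΣP(Feb 2011)Q(Feb 2011) = 11246×5 + 831×11 + 160×12 + 194×24 = 56230 + 9141 + 1920 + 4656 = 71947
link = 85603/71947 = 1.189806
Link Mar 2011→Apr 2011:
ΣP(Apr 2011)Q(Mar 2011) = 14291×5 + 771×10 + 139×10 + 232×26 = 71455 + 7710 + 1390 + 6032 = 86587
ΣP(Mar 2011)Q(Mar 2011) = 13562×5 + 951×10 + 155×10 + 228×26 = 67810 + 9510 + 1550 + 5928 = 84798
link = 86587/84798 = 1.021097
Chained index = 100 × 1.205034 × 1.189806 × 1.021097 = 146.4006

146.40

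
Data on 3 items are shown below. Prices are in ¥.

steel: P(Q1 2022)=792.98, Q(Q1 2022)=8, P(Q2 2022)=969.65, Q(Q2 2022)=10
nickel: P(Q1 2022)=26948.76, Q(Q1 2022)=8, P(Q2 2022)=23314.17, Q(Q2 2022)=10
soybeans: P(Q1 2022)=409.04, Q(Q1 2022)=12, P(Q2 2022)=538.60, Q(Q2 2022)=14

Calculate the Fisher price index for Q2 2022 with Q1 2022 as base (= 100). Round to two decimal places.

Laspeyres component (base-period weights):
ΣP(Q2 2022)Q(Q1 2022) = 969.65×8 + 23314.17×8 + 538.60×12 = 7757.2 + 186513.36 + 6463.2 = 200733.76
ΣP(Q1 2022)Q(Q1 2022) = 792.98×8 + 26948.76×8 + 409.04×12 = 6343.84 + 215590.08 + 4908.48 = 226842.4
L = 200733.76 / 226842.4 × 100 = 88.4904
Paasche component (current-period weights):
ΣP(Q2 2022)Q(Q2 2022) = 969.65×10 + 23314.17×10 + 538.60×14 = 9696.5 + 233141.7 + 7540.4 = 250378.6
ΣP(Q1 2022)Q(Q2 2022) = 792.98×10 + 26948.76×10 + 409.04×14 = 7929.8 + 269487.6 + 5726.56 = 283143.96
P = 250378.6 / 283143.96 × 100 = 88.4280
Fisher = √(L × P) = √(88.4904 × 88.4280) = 88.4592

88.46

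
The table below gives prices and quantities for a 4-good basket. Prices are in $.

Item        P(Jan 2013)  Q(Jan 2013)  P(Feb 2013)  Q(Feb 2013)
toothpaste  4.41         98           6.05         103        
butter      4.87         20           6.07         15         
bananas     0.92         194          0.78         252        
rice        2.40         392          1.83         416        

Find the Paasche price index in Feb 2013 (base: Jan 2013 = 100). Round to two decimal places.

Paasche price index uses current-period quantities as weights.
ΣP(Feb 2013)·Q(Feb 2013) = 6.05×103 + 6.07×15 + 0.78×252 + 1.83×416 = 623.15 + 91.05 + 196.56 + 761.28 = 1672.04
ΣP(Jan 2013)·Q(Feb 2013) = 4.41×103 + 4.87×15 + 0.92×252 + 2.40×416 = 454.23 + 73.05 + 231.84 + 998.4 = 1757.52
Index = 1672.04 / 1757.52 × 100 = 95.1363

95.14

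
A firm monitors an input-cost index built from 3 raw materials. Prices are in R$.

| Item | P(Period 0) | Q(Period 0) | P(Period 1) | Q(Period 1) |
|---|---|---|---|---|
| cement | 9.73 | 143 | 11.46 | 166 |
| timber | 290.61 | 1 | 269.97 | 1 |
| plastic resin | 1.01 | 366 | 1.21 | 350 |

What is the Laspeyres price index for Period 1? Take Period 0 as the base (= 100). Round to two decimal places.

114.62

Laspeyres price index uses base-period quantities as weights.
ΣP(Period 1)·Q(Period 0) = 11.46×143 + 269.97×1 + 1.21×366 = 1638.78 + 269.97 + 442.86 = 2351.61
ΣP(Period 0)·Q(Period 0) = 9.73×143 + 290.61×1 + 1.01×366 = 1391.39 + 290.61 + 369.66 = 2051.66
Index = 2351.61 / 2051.66 × 100 = 114.6199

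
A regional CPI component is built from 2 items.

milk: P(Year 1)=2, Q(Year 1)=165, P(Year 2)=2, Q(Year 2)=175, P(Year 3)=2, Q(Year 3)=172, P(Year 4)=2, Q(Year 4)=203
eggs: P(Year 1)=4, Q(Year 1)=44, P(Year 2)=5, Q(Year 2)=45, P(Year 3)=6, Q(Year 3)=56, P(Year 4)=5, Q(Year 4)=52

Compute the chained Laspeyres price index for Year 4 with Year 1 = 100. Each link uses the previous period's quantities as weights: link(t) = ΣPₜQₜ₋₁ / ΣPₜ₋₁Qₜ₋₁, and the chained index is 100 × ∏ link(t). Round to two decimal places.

107.55

Link Year 1→Year 2:
ΣP(Year 2)Q(Year 1) = 2×165 + 5×44 = 330 + 220 = 550
ΣP(Year 1)Q(Year 1) = 2×165 + 4×44 = 330 + 176 = 506
link = 550/506 = 1.086957
Link Year 2→Year 3:
ΣP(Year 3)Q(Year 2) = 2×175 + 6×45 = 350 + 270 = 620
ΣP(Year 2)Q(Year 2) = 2×175 + 5×45 = 350 + 225 = 575
link = 620/575 = 1.078261
Link Year 3→Year 4:
ΣP(Year 4)Q(Year 3) = 2×172 + 5×56 = 344 + 280 = 624
ΣP(Year 3)Q(Year 3) = 2×172 + 6×56 = 344 + 336 = 680
link = 624/680 = 0.917647
Chained index = 100 × 1.086957 × 1.078261 × 0.917647 = 107.5503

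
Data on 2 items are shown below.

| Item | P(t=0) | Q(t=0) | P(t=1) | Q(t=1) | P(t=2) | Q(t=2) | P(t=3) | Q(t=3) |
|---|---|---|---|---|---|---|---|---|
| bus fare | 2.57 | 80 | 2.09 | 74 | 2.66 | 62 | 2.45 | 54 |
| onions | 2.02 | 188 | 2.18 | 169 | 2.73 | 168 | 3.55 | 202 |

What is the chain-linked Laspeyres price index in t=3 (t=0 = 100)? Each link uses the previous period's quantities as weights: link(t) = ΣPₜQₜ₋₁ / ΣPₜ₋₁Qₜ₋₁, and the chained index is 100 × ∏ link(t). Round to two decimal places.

148.86

Link t=0→t=1:
ΣP(t=1)Q(t=0) = 2.09×80 + 2.18×188 = 167.2 + 409.84 = 577.04
ΣP(t=0)Q(t=0) = 2.57×80 + 2.02×188 = 205.6 + 379.76 = 585.36
link = 577.04/585.36 = 0.985787
Link t=1→t=2:
ΣP(t=2)Q(t=1) = 2.66×74 + 2.73×169 = 196.84 + 461.37 = 658.21
ΣP(t=1)Q(t=1) = 2.09×74 + 2.18×169 = 154.66 + 368.42 = 523.08
link = 658.21/523.08 = 1.258335
Link t=2→t=3:
ΣP(t=3)Q(t=2) = 2.45×62 + 3.55×168 = 151.9 + 596.4 = 748.3
ΣP(t=2)Q(t=2) = 2.66×62 + 2.73×168 = 164.92 + 458.64 = 623.56
link = 748.3/623.56 = 1.200045
Chained index = 100 × 0.985787 × 1.258335 × 1.200045 = 148.8596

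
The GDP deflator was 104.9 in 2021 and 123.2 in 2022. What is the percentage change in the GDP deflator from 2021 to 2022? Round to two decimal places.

Change = (123.2 − 104.9) / 104.9 × 100
       = 18.3 / 104.9 × 100 = 17.4452%

17.45%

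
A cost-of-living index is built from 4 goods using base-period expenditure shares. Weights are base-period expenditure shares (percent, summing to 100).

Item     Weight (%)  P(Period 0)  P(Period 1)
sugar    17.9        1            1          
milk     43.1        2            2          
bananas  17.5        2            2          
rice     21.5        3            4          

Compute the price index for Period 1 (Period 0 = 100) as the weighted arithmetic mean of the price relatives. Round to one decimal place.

sugar: 17.9 × (1/1) = 17.9 × 1.000000 = 17.9000
milk: 43.1 × (2/2) = 43.1 × 1.000000 = 43.1000
bananas: 17.5 × (2/2) = 17.5 × 1.000000 = 17.5000
rice: 21.5 × (4/3) = 21.5 × 1.333333 = 28.6667
Index = Σ wᵢ·(p₁ᵢ/p₀ᵢ) = 17.9000 + 43.1000 + 17.5000 + 28.6667 = 107.1667

107.2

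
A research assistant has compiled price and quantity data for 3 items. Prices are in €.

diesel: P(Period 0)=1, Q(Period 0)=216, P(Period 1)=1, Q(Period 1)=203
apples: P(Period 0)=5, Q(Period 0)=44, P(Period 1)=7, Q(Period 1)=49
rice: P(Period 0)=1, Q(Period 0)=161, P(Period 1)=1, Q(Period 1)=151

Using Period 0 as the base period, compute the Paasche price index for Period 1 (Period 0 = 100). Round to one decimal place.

Paasche price index uses current-period quantities as weights.
ΣP(Period 1)·Q(Period 1) = 1×203 + 7×49 + 1×151 = 203 + 343 + 151 = 697
ΣP(Period 0)·Q(Period 1) = 1×203 + 5×49 + 1×151 = 203 + 245 + 151 = 599
Index = 697 / 599 × 100 = 116.3606

116.4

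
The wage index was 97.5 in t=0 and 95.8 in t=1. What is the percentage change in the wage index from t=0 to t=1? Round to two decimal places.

Change = (95.8 − 97.5) / 97.5 × 100
       = -1.7 / 97.5 × 100 = -1.7436%

-1.74%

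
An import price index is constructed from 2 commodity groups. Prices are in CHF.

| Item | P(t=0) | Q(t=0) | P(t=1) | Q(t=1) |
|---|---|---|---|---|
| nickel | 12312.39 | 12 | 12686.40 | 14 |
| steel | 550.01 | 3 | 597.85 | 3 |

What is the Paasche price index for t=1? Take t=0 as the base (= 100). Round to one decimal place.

103.1

Paasche price index uses current-period quantities as weights.
ΣP(t=1)·Q(t=1) = 12686.40×14 + 597.85×3 = 177609.6 + 1793.55 = 179403.15
ΣP(t=0)·Q(t=1) = 12312.39×14 + 550.01×3 = 172373.46 + 1650.03 = 174023.49
Index = 179403.15 / 174023.49 × 100 = 103.0913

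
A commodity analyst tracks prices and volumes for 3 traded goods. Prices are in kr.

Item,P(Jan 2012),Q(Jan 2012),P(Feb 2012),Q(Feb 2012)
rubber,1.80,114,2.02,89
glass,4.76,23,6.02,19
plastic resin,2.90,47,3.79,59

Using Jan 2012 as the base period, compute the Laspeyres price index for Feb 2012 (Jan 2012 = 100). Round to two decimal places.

121.26

Laspeyres price index uses base-period quantities as weights.
ΣP(Feb 2012)·Q(Jan 2012) = 2.02×114 + 6.02×23 + 3.79×47 = 230.28 + 138.46 + 178.13 = 546.87
ΣP(Jan 2012)·Q(Jan 2012) = 1.80×114 + 4.76×23 + 2.90×47 = 205.2 + 109.48 + 136.3 = 450.98
Index = 546.87 / 450.98 × 100 = 121.2626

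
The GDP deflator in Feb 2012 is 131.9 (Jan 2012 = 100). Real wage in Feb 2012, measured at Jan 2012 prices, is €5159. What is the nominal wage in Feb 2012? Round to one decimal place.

Nominal = Real × (Index/100) = 5159 × (131.9/100)
        = 5159 × 1.319 = 6804.7210

6804.7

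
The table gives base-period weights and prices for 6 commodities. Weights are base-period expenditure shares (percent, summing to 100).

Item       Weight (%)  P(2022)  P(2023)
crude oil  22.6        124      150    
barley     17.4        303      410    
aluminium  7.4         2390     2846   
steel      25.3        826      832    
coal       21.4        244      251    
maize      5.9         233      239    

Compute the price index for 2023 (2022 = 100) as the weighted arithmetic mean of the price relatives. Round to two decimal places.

crude oil: 22.6 × (150/124) = 22.6 × 1.209677 = 27.3387
barley: 17.4 × (410/303) = 17.4 × 1.353135 = 23.5446
aluminium: 7.4 × (2846/2390) = 7.4 × 1.190795 = 8.8119
steel: 25.3 × (832/826) = 25.3 × 1.007264 = 25.4838
coal: 21.4 × (251/244) = 21.4 × 1.028689 = 22.0139
maize: 5.9 × (239/233) = 5.9 × 1.025751 = 6.0519
Index = Σ wᵢ·(p₁ᵢ/p₀ᵢ) = 27.3387 + 23.5446 + 8.8119 + 25.4838 + 22.0139 + 6.0519 = 113.2448

113.24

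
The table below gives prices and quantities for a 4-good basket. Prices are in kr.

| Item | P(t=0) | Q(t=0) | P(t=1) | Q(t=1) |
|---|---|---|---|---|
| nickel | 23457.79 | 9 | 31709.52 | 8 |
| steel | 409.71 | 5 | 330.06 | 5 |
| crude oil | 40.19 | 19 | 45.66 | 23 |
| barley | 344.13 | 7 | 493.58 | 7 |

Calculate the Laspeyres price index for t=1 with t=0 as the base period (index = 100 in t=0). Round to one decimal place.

Laspeyres price index uses base-period quantities as weights.
ΣP(t=1)·Q(t=0) = 31709.52×9 + 330.06×5 + 45.66×19 + 493.58×7 = 285385.68 + 1650.3 + 867.54 + 3455.06 = 291358.58
ΣP(t=0)·Q(t=0) = 23457.79×9 + 409.71×5 + 40.19×19 + 344.13×7 = 211120.11 + 2048.55 + 763.61 + 2408.91 = 216341.18
Index = 291358.58 / 216341.18 × 100 = 134.6755

134.7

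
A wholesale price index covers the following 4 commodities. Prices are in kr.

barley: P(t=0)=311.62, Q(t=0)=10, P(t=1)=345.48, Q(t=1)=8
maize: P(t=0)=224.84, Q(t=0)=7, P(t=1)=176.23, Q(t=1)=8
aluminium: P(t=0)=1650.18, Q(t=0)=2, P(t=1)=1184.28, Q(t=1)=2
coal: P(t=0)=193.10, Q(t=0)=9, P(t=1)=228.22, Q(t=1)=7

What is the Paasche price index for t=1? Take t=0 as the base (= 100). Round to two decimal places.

91.01

Paasche price index uses current-period quantities as weights.
ΣP(t=1)·Q(t=1) = 345.48×8 + 176.23×8 + 1184.28×2 + 228.22×7 = 2763.84 + 1409.84 + 2368.56 + 1597.54 = 8139.78
ΣP(t=0)·Q(t=1) = 311.62×8 + 224.84×8 + 1650.18×2 + 193.10×7 = 2492.96 + 1798.72 + 3300.36 + 1351.7 = 8943.74
Index = 8139.78 / 8943.74 × 100 = 91.0109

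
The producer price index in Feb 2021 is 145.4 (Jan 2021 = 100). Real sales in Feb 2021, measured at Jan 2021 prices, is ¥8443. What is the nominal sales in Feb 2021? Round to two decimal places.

Nominal = Real × (Index/100) = 8443 × (145.4/100)
        = 8443 × 1.454 = 12276.1220

12276.12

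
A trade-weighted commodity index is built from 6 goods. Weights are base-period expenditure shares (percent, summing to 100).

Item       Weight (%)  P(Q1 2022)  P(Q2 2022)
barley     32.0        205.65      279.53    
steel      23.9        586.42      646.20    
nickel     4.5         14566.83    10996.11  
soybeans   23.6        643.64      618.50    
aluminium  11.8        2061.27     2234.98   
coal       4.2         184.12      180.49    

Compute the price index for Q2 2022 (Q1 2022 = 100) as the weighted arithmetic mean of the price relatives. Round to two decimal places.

barley: 32.0 × (279.53/205.65) = 32.0 × 1.359251 = 43.4960
steel: 23.9 × (646.20/586.42) = 23.9 × 1.101941 = 26.3364
nickel: 4.5 × (10996.11/14566.83) = 4.5 × 0.754873 = 3.3969
soybeans: 23.6 × (618.50/643.64) = 23.6 × 0.960941 = 22.6782
aluminium: 11.8 × (2234.98/2061.27) = 11.8 × 1.084273 = 12.7944
coal: 4.2 × (180.49/184.12) = 4.2 × 0.980285 = 4.1172
Index = Σ wᵢ·(p₁ᵢ/p₀ᵢ) = 43.4960 + 26.3364 + 3.3969 + 22.6782 + 12.7944 + 4.1172 = 112.8192

112.82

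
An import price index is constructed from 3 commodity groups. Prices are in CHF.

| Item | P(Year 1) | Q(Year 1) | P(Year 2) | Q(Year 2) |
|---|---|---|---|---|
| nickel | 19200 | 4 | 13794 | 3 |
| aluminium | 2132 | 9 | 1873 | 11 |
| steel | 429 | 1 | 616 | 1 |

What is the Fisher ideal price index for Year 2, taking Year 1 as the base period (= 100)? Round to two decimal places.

76.09

Laspeyres component (base-period weights):
ΣP(Year 2)Q(Year 1) = 13794×4 + 1873×9 + 616×1 = 55176 + 16857 + 616 = 72649
ΣP(Year 1)Q(Year 1) = 19200×4 + 2132×9 + 429×1 = 76800 + 19188 + 429 = 96417
L = 72649 / 96417 × 100 = 75.3487
Paasche component (current-period weights):
ΣP(Year 2)Q(Year 2) = 13794×3 + 1873×11 + 616×1 = 41382 + 20603 + 616 = 62601
ΣP(Year 1)Q(Year 2) = 19200×3 + 2132×11 + 429×1 = 57600 + 23452 + 429 = 81481
P = 62601 / 81481 × 100 = 76.8290
Fisher = √(L × P) = √(75.3487 × 76.8290) = 76.0853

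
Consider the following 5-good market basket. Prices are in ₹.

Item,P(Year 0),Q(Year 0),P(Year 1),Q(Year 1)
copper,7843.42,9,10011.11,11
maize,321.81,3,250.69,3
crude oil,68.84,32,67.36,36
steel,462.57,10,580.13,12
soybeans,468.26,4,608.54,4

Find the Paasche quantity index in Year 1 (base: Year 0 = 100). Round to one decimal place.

Paasche quantity index uses current-period prices as weights.
ΣP(Year 1)·Q(Year 1) = 10011.11×11 + 250.69×3 + 67.36×36 + 580.13×12 + 608.54×4 = 110122.21 + 752.07 + 2424.96 + 6961.56 + 2434.16 = 122694.96
ΣP(Year 1)·Q(Year 0) = 10011.11×9 + 250.69×3 + 67.36×32 + 580.13×10 + 608.54×4 = 90099.99 + 752.07 + 2155.52 + 5801.3 + 2434.16 = 101243.04
Index = 122694.96 / 101243.04 × 100 = 121.1885

121.2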